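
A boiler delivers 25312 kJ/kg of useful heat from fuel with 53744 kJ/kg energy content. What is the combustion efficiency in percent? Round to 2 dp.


Efficiency = (Q_useful / Q_fuel) * 100
Efficiency = (25312 / 53744) * 100
Efficiency = 0.4710 * 100 = 47.10%


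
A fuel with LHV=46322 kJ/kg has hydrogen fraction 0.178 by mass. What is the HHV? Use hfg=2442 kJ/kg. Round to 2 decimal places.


HHV = LHV + hfg * 9 * H
Water addition = 2442 * 9 * 0.178 = 3912.084 kJ/kg
HHV = 46322 + 3912.084 = 50234.08 kJ/kg


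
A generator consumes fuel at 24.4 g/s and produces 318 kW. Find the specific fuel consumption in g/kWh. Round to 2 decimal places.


SFC = (mf / BP) * 3600
Rate = 24.4 / 318 = 0.076730 g/(s*kW)
SFC = 0.076730 * 3600 = 276.23 g/kWh


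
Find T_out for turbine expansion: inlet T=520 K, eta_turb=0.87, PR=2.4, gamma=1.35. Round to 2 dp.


T_out = T_in * (1 - eta * (1 - PR^(-(gamma-1)/gamma)))
Exponent = -(1.35-1)/1.35 = -0.25925926
PR^exp = 2.4^(-0.25925926) = 0.79694200
Factor = 1 - 0.87*(1 - 0.79694200) = 0.82333954
T_out = 520 * 0.82333954 = 428.14 K


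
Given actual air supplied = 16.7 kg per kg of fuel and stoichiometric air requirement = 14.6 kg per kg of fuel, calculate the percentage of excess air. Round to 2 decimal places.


Excess air = actual - stoichiometric = 16.7 - 14.6 = 2.10 kg/kg fuel
Excess air % = (excess / stoich) * 100 = (2.10 / 14.6) * 100 = 14.38%


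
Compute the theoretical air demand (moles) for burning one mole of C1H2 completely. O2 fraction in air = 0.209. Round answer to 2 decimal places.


Balanced combustion: C1H2 + 1.5 O2 -> 1 CO2 + 1 H2O
O2 needed = C + H/4 = 1 + 2/4 = 1.50 moles
Air moles = O2 / 0.209 = 1.50 / 0.209 = 7.18 moles air


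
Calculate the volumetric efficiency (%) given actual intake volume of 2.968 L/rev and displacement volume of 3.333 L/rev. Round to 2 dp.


eta_v = (V_actual / V_disp) * 100
Ratio = 2.968 / 3.333 = 0.8905
eta_v = 0.8905 * 100 = 89.05%


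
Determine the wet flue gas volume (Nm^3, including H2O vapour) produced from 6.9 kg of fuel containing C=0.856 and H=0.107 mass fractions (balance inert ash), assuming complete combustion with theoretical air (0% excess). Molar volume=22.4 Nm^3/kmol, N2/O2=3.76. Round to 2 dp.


Per kg fuel: CO2 = (C/12 kmol)*22.4 = (0.856/12)*22.4 = 1.59787 Nm^3
Per kg fuel: H2O = (H/2 kmol)*22.4 = (0.107/2)*22.4 = 1.19840 Nm^3
O2 needed per kg fuel = C/12 + H/4 = 0.856/12 + 0.107/4 = 0.09808333 kmol
Per kg fuel: N2 = O2*3.76*22.4 = 0.09808333*3.76*22.4 = 8.26097 Nm^3
Total per kg = 1.59787 + 1.19840 + 8.26097 = 11.05724 Nm^3
Total = 11.05724 * 6.9 = 76.29 Nm^3


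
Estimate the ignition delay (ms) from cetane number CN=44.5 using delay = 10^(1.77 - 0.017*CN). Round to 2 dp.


delay = 10^(1.77 - 0.017*CN)
Exponent = 1.77 - 0.017*44.5 = 1.0135
delay = 10^1.0135 = 10.32 ms


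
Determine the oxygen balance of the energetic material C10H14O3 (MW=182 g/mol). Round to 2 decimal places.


OB = -1600 * (2C + H/2 - O) / MW
Inner = 2*10 + 14/2 - 3 = 24.00
OB = -1600 * 24.00 / 182 = -210.99%


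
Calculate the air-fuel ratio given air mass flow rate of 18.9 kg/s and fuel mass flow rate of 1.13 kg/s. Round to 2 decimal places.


AFR = m_air / m_fuel
AFR = 18.9 / 1.13 = 16.73


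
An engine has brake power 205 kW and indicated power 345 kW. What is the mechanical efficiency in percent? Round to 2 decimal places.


eta_mech = (BP / IP) * 100
Ratio = 205 / 345 = 0.5942
eta_mech = 0.5942 * 100 = 59.42%


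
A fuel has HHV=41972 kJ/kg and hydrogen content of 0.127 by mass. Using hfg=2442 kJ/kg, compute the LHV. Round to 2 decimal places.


LHV = HHV - hfg * 9 * H
Water correction = 2442 * 9 * 0.127 = 2791.206 kJ/kg
LHV = 41972 - 2791.206 = 39180.79 kJ/kg


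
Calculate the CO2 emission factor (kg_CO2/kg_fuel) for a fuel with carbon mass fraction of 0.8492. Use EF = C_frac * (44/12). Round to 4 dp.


EF = C_frac * (M_CO2 / M_C)
EF = 0.8492 * (44/12)
EF = 0.8492 * 3.666667 = 3.1137 kg_CO2/kg_fuel


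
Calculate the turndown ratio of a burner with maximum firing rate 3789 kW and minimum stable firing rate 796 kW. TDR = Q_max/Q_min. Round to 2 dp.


TDR = Q_max / Q_min
TDR = 3789 / 796 = 4.76


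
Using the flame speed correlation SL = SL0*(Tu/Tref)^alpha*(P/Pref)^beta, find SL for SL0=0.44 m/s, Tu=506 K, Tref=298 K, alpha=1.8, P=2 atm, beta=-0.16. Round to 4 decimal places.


SL = SL0 * (Tu/Tref)^alpha * (P/Pref)^beta
T ratio = 506/298 = 1.69798658
(T ratio)^alpha = 1.69798658^1.8 = 2.593473
(P/Pref)^beta = 2^(-0.16) = 0.895025
SL = 0.44 * 2.593473 * 0.895025 = 1.0213 m/s


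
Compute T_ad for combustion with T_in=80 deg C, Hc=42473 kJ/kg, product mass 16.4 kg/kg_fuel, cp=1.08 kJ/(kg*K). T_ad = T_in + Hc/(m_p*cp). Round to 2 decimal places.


T_ad = T_in + Hc / (m_p * cp)
Denominator = 16.4 * 1.08 = 17.7120
Temperature rise = 42473 / 17.7120 = 2397.98 K
T_ad = 80 + 2397.98 = 2477.98 deg C


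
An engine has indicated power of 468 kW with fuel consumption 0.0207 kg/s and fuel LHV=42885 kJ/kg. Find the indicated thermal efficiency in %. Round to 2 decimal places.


eta_ith = (IP / (mf * LHV)) * 100
Denominator = 0.0207 * 42885 = 887.7195 kW
eta_ith = (468 / 887.7195) * 100 = 52.72%


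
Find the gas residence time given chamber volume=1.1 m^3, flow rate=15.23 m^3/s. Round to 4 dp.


tau = V / Q_flow
tau = 1.1 / 15.23 = 0.0722 s


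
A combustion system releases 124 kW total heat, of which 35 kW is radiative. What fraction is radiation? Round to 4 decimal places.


f_rad = Q_rad / Q_total
f_rad = 35 / 124 = 0.2823


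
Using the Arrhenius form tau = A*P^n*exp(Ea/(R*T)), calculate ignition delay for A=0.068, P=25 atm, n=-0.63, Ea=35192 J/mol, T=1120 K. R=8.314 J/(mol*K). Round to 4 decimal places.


tau = A * P^n * exp(Ea/(R*T))
P^n = 25^(-0.63) = 0.13161270
Ea/(R*T) = 35192/(8.314*1120) = 3.779339
exp(Ea/(R*T)) = 43.787111
tau = 0.068 * 0.13161270 * 43.787111 = 0.3919 ms


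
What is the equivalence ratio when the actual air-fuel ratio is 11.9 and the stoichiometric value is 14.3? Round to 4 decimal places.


phi = AFR_stoich / AFR_actual
phi = 14.3 / 11.9 = 1.2017


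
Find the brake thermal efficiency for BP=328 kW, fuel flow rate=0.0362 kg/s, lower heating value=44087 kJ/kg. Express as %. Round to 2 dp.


eta_BTE = (BP / (mf * LHV)) * 100
Denominator = 0.0362 * 44087 = 1595.9494 kW
eta_BTE = (328 / 1595.9494) * 100 = 20.55%


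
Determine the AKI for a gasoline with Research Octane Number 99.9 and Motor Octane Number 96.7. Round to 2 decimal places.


AKI = (RON + MON) / 2
AKI = (99.9 + 96.7) / 2
AKI = 196.6 / 2 = 98.30


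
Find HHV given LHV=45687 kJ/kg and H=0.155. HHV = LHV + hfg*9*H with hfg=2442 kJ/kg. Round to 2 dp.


HHV = LHV + hfg * 9 * H
Water addition = 2442 * 9 * 0.155 = 3406.590 kJ/kg
HHV = 45687 + 3406.590 = 49093.59 kJ/kg


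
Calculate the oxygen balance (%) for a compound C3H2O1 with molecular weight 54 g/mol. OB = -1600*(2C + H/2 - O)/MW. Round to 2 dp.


OB = -1600 * (2C + H/2 - O) / MW
Inner = 2*3 + 2/2 - 1 = 6.00
OB = -1600 * 6.00 / 54 = -177.78%


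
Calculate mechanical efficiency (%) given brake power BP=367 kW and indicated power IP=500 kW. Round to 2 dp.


eta_mech = (BP / IP) * 100
Ratio = 367 / 500 = 0.7340
eta_mech = 0.7340 * 100 = 73.40%


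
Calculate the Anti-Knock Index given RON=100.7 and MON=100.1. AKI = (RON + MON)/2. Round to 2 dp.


AKI = (RON + MON) / 2
AKI = (100.7 + 100.1) / 2
AKI = 200.8 / 2 = 100.40


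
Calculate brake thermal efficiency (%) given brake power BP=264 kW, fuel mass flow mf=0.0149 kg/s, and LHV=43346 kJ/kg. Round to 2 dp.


eta_BTE = (BP / (mf * LHV)) * 100
Denominator = 0.0149 * 43346 = 645.8554 kW
eta_BTE = (264 / 645.8554) * 100 = 40.88%


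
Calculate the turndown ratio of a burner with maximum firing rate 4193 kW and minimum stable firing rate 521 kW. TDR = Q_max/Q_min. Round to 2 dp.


TDR = Q_max / Q_min
TDR = 4193 / 521 = 8.05


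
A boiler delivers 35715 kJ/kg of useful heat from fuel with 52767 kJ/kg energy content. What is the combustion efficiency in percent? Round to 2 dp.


Efficiency = (Q_useful / Q_fuel) * 100
Efficiency = (35715 / 52767) * 100
Efficiency = 0.6768 * 100 = 67.68%


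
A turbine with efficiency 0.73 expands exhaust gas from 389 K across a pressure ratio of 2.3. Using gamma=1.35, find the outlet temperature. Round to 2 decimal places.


T_out = T_in * (1 - eta * (1 - PR^(-(gamma-1)/gamma)))
Exponent = -(1.35-1)/1.35 = -0.25925926
PR^exp = 2.3^(-0.25925926) = 0.80578413
Factor = 1 - 0.73*(1 - 0.80578413) = 0.85822241
T_out = 389 * 0.85822241 = 333.85 K


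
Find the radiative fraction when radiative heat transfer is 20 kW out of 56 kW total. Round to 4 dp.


f_rad = Q_rad / Q_total
f_rad = 20 / 56 = 0.3571


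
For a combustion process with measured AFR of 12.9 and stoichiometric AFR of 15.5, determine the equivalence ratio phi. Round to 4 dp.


phi = AFR_stoich / AFR_actual
phi = 15.5 / 12.9 = 1.2016


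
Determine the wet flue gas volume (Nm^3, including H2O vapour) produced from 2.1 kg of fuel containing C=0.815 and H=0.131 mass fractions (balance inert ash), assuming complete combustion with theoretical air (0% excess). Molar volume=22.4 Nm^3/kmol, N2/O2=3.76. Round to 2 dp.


Per kg fuel: CO2 = (C/12 kmol)*22.4 = (0.815/12)*22.4 = 1.52133 Nm^3
Per kg fuel: H2O = (H/2 kmol)*22.4 = (0.131/2)*22.4 = 1.46720 Nm^3
O2 needed per kg fuel = C/12 + H/4 = 0.815/12 + 0.131/4 = 0.10066667 kmol
Per kg fuel: N2 = O2*3.76*22.4 = 0.10066667*3.76*22.4 = 8.47855 Nm^3
Total per kg = 1.52133 + 1.46720 + 8.47855 = 11.46708 Nm^3
Total = 11.46708 * 2.1 = 24.08 Nm^3


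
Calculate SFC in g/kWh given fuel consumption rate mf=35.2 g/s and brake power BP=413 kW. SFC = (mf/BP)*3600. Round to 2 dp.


SFC = (mf / BP) * 3600
Rate = 35.2 / 413 = 0.085230 g/(s*kW)
SFC = 0.085230 * 3600 = 306.83 g/kWh


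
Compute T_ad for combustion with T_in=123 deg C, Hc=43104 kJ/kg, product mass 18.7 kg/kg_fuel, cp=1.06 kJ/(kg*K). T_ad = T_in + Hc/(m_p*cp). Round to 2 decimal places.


T_ad = T_in + Hc / (m_p * cp)
Denominator = 18.7 * 1.06 = 19.8220
Temperature rise = 43104 / 19.8220 = 2174.55 K
T_ad = 123 + 2174.55 = 2297.55 deg C


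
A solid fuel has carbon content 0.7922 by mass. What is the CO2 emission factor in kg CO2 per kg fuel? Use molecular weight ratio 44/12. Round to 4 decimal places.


EF = C_frac * (M_CO2 / M_C)
EF = 0.7922 * (44/12)
EF = 0.7922 * 3.666667 = 2.9047 kg_CO2/kg_fuel


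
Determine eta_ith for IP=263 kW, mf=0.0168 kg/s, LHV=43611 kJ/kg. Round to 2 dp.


eta_ith = (IP / (mf * LHV)) * 100
Denominator = 0.0168 * 43611 = 732.6648 kW
eta_ith = (263 / 732.6648) * 100 = 35.90%


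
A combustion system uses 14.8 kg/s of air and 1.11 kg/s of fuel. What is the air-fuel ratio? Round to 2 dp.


AFR = m_air / m_fuel
AFR = 14.8 / 1.11 = 13.33


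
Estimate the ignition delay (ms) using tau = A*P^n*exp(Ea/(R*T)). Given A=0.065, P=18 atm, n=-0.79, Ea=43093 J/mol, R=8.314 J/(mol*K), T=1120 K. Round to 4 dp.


tau = A * P^n * exp(Ea/(R*T))
P^n = 18^(-0.79) = 0.10193767
Ea/(R*T) = 43093/(8.314*1120) = 4.627844
exp(Ea/(R*T)) = 102.293255
tau = 0.065 * 0.10193767 * 102.293255 = 0.6778 ms


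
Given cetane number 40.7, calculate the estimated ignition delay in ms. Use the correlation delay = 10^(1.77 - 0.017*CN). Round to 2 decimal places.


delay = 10^(1.77 - 0.017*CN)
Exponent = 1.77 - 0.017*40.7 = 1.0781
delay = 10^1.0781 = 11.97 ms


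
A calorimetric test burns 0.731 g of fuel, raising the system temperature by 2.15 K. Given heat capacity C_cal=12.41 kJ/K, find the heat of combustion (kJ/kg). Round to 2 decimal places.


Hc = C_cal * delta_T / m_fuel
Q_released = 12.41 * 2.15 = 26.6815 kJ
m_fuel = 0.731 g = 0.731/1000 kg = 0.000731 kg
Hc = 26.6815 / 0.000731 = 36500.00 kJ/kg


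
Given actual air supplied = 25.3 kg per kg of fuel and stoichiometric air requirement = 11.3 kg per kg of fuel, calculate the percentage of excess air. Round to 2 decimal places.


Excess air = actual - stoichiometric = 25.3 - 11.3 = 14.00 kg/kg fuel
Excess air % = (excess / stoich) * 100 = (14.00 / 11.3) * 100 = 123.89%


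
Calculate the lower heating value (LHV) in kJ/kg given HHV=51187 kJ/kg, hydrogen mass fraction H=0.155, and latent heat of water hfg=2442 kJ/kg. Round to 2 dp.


LHV = HHV - hfg * 9 * H
Water correction = 2442 * 9 * 0.155 = 3406.590 kJ/kg
LHV = 51187 - 3406.590 = 47780.41 kJ/kg


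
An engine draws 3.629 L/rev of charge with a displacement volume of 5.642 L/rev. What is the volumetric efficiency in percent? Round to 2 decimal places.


eta_v = (V_actual / V_disp) * 100
Ratio = 3.629 / 5.642 = 0.6432
eta_v = 0.6432 * 100 = 64.32%


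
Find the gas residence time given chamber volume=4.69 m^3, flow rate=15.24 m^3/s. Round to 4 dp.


tau = V / Q_flow
tau = 4.69 / 15.24 = 0.3077 s


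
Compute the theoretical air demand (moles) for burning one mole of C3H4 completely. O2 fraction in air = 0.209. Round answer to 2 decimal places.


Balanced combustion: C3H4 + 4 O2 -> 3 CO2 + 2 H2O
O2 needed = C + H/4 = 3 + 4/4 = 4.00 moles
Air moles = O2 / 0.209 = 4.00 / 0.209 = 19.14 moles air


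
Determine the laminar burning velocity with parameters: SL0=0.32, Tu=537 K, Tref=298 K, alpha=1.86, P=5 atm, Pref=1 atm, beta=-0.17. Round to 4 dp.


SL = SL0 * (Tu/Tref)^alpha * (P/Pref)^beta
T ratio = 537/298 = 1.80201342
(T ratio)^alpha = 1.80201342^1.86 = 2.990267
(P/Pref)^beta = 5^(-0.17) = 0.760633
SL = 0.32 * 2.990267 * 0.760633 = 0.7278 m/s


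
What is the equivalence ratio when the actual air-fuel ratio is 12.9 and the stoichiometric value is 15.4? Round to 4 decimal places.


phi = AFR_stoich / AFR_actual
phi = 15.4 / 12.9 = 1.1938


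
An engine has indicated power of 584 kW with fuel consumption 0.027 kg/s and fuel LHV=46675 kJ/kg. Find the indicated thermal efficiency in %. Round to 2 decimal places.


eta_ith = (IP / (mf * LHV)) * 100
Denominator = 0.027 * 46675 = 1260.2250 kW
eta_ith = (584 / 1260.2250) * 100 = 46.34%


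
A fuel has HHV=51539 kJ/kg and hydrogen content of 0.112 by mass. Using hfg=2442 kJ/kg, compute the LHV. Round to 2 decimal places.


LHV = HHV - hfg * 9 * H
Water correction = 2442 * 9 * 0.112 = 2461.536 kJ/kg
LHV = 51539 - 2461.536 = 49077.46 kJ/kg


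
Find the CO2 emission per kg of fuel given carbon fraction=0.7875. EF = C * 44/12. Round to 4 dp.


EF = C_frac * (M_CO2 / M_C)
EF = 0.7875 * (44/12)
EF = 0.7875 * 3.666667 = 2.8875 kg_CO2/kg_fuel


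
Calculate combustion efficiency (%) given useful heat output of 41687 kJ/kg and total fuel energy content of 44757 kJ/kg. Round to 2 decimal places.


Efficiency = (Q_useful / Q_fuel) * 100
Efficiency = (41687 / 44757) * 100
Efficiency = 0.9314 * 100 = 93.14%


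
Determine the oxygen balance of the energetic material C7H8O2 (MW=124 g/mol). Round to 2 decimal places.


OB = -1600 * (2C + H/2 - O) / MW
Inner = 2*7 + 8/2 - 2 = 16.00
OB = -1600 * 16.00 / 124 = -206.45%


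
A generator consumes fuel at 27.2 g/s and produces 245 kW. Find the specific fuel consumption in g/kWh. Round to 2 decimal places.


SFC = (mf / BP) * 3600
Rate = 27.2 / 245 = 0.111020 g/(s*kW)
SFC = 0.111020 * 3600 = 399.67 g/kWh


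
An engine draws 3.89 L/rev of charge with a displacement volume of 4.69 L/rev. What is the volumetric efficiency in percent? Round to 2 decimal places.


eta_v = (V_actual / V_disp) * 100
Ratio = 3.89 / 4.69 = 0.8294
eta_v = 0.8294 * 100 = 82.94%


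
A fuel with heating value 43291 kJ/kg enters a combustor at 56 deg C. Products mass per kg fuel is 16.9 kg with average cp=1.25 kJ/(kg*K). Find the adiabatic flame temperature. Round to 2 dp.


T_ad = T_in + Hc / (m_p * cp)
Denominator = 16.9 * 1.25 = 21.1250
Temperature rise = 43291 / 21.1250 = 2049.28 K
T_ad = 56 + 2049.28 = 2105.28 deg C


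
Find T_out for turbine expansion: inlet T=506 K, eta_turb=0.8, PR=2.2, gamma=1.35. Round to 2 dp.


T_out = T_in * (1 - eta * (1 - PR^(-(gamma-1)/gamma)))
Exponent = -(1.35-1)/1.35 = -0.25925926
PR^exp = 2.2^(-0.25925926) = 0.81512413
Factor = 1 - 0.8*(1 - 0.81512413) = 0.85209930
T_out = 506 * 0.85209930 = 431.16 K


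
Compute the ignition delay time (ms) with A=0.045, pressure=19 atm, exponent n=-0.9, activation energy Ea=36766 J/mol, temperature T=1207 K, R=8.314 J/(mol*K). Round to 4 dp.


tau = A * P^n * exp(Ea/(R*T))
P^n = 19^(-0.9) = 0.07065156
Ea/(R*T) = 36766/(8.314*1207) = 3.663778
exp(Ea/(R*T)) = 39.008420
tau = 0.045 * 0.07065156 * 39.008420 = 0.1240 ms


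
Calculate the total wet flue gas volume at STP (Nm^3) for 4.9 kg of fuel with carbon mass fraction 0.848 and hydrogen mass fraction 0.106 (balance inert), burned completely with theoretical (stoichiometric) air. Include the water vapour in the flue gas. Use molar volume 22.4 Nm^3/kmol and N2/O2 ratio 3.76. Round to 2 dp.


Per kg fuel: CO2 = (C/12 kmol)*22.4 = (0.848/12)*22.4 = 1.58293 Nm^3
Per kg fuel: H2O = (H/2 kmol)*22.4 = (0.106/2)*22.4 = 1.18720 Nm^3
O2 needed per kg fuel = C/12 + H/4 = 0.848/12 + 0.106/4 = 0.09716667 kmol
Per kg fuel: N2 = O2*3.76*22.4 = 0.09716667*3.76*22.4 = 8.18377 Nm^3
Total per kg = 1.58293 + 1.18720 + 8.18377 = 10.95390 Nm^3
Total = 10.95390 * 4.9 = 53.67 Nm^3


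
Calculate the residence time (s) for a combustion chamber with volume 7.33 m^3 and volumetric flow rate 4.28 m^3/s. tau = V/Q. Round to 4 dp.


tau = V / Q_flow
tau = 7.33 / 4.28 = 1.7126 s


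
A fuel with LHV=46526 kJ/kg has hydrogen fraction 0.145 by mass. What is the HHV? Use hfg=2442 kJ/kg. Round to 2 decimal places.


HHV = LHV + hfg * 9 * H
Water addition = 2442 * 9 * 0.145 = 3186.810 kJ/kg
HHV = 46526 + 3186.810 = 49712.81 kJ/kg


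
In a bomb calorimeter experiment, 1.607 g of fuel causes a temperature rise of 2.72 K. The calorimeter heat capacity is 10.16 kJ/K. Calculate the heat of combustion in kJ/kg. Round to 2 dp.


Hc = C_cal * delta_T / m_fuel
Q_released = 10.16 * 2.72 = 27.6352 kJ
m_fuel = 1.607 g = 1.607/1000 kg = 0.001607 kg
Hc = 27.6352 / 0.001607 = 17196.76 kJ/kg


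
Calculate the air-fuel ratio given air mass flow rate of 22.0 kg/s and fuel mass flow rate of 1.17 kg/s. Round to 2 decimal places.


AFR = m_air / m_fuel
AFR = 22.0 / 1.17 = 18.80


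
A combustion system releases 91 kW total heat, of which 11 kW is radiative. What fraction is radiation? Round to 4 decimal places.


f_rad = Q_rad / Q_total
f_rad = 11 / 91 = 0.1209


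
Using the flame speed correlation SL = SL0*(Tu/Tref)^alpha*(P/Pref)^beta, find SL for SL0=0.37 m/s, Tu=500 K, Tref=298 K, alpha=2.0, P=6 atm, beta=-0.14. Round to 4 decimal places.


SL = SL0 * (Tu/Tref)^alpha * (P/Pref)^beta
T ratio = 500/298 = 1.67785235
(T ratio)^alpha = 1.67785235^2.0 = 2.815189
(P/Pref)^beta = 6^(-0.14) = 0.778142
SL = 0.37 * 2.815189 * 0.778142 = 0.8105 m/s


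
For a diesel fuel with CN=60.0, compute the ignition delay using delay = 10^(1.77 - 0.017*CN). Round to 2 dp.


delay = 10^(1.77 - 0.017*CN)
Exponent = 1.77 - 0.017*60.0 = 0.7500
delay = 10^0.7500 = 5.62 ms


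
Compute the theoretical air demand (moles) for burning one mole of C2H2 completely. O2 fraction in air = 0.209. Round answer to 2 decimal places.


Balanced combustion: C2H2 + 2.5 O2 -> 2 CO2 + 1 H2O
O2 needed = C + H/4 = 2 + 2/4 = 2.50 moles
Air moles = O2 / 0.209 = 2.50 / 0.209 = 11.96 moles air


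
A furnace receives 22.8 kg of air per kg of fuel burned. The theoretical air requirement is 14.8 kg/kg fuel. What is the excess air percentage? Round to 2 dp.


Excess air = actual - stoichiometric = 22.8 - 14.8 = 8.00 kg/kg fuel
Excess air % = (excess / stoich) * 100 = (8.00 / 14.8) * 100 = 54.05%


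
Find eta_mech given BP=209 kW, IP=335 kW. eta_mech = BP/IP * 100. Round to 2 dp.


eta_mech = (BP / IP) * 100
Ratio = 209 / 335 = 0.6239
eta_mech = 0.6239 * 100 = 62.39%


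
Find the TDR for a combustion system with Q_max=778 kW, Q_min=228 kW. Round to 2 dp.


TDR = Q_max / Q_min
TDR = 778 / 228 = 3.41


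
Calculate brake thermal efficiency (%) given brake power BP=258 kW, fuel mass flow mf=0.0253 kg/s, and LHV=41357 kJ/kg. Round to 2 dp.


eta_BTE = (BP / (mf * LHV)) * 100
Denominator = 0.0253 * 41357 = 1046.3321 kW
eta_BTE = (258 / 1046.3321) * 100 = 24.66%


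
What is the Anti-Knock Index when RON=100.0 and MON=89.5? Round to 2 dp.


AKI = (RON + MON) / 2
AKI = (100.0 + 89.5) / 2
AKI = 189.5 / 2 = 94.75


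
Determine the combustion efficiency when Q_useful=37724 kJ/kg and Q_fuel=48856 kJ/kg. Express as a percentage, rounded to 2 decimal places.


Efficiency = (Q_useful / Q_fuel) * 100
Efficiency = (37724 / 48856) * 100
Efficiency = 0.7721 * 100 = 77.21%


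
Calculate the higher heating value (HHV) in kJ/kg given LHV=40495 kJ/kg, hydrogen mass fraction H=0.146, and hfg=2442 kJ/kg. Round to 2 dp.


HHV = LHV + hfg * 9 * H
Water addition = 2442 * 9 * 0.146 = 3208.788 kJ/kg
HHV = 40495 + 3208.788 = 43703.79 kJ/kg


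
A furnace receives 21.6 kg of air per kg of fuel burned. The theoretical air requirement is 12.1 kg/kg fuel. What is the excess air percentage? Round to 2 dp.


Excess air = actual - stoichiometric = 21.6 - 12.1 = 9.50 kg/kg fuel
Excess air % = (excess / stoich) * 100 = (9.50 / 12.1) * 100 = 78.51%


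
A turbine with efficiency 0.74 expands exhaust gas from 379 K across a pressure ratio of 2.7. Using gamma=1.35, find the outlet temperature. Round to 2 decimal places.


T_out = T_in * (1 - eta * (1 - PR^(-(gamma-1)/gamma)))
Exponent = -(1.35-1)/1.35 = -0.25925926
PR^exp = 2.7^(-0.25925926) = 0.77297411
Factor = 1 - 0.74*(1 - 0.77297411) = 0.83200084
T_out = 379 * 0.83200084 = 315.33 K


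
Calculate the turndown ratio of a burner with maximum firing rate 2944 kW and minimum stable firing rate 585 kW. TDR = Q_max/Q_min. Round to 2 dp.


TDR = Q_max / Q_min
TDR = 2944 / 585 = 5.03


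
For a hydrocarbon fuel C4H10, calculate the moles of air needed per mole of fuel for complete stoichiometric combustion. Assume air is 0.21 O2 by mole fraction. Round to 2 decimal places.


Balanced combustion: C4H10 + 6.5 O2 -> 4 CO2 + 5 H2O
O2 needed = C + H/4 = 4 + 10/4 = 6.50 moles
Air moles = O2 / 0.21 = 6.50 / 0.21 = 30.95 moles air


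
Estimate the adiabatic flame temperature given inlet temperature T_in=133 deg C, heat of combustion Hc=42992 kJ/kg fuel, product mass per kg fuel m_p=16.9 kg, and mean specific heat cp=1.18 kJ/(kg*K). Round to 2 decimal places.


T_ad = T_in + Hc / (m_p * cp)
Denominator = 16.9 * 1.18 = 19.9420
Temperature rise = 42992 / 19.9420 = 2155.85 K
T_ad = 133 + 2155.85 = 2288.85 deg C


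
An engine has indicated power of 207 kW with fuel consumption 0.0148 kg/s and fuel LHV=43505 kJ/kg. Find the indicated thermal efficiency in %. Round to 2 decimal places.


eta_ith = (IP / (mf * LHV)) * 100
Denominator = 0.0148 * 43505 = 643.8740 kW
eta_ith = (207 / 643.8740) * 100 = 32.15%


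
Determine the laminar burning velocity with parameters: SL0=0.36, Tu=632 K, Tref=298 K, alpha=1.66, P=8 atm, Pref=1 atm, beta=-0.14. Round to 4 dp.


SL = SL0 * (Tu/Tref)^alpha * (P/Pref)^beta
T ratio = 632/298 = 2.12080537
(T ratio)^alpha = 2.12080537^1.66 = 3.483304
(P/Pref)^beta = 8^(-0.14) = 0.747425
SL = 0.36 * 3.483304 * 0.747425 = 0.9373 m/s


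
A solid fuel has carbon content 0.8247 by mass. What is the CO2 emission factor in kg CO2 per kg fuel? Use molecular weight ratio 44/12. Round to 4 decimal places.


EF = C_frac * (M_CO2 / M_C)
EF = 0.8247 * (44/12)
EF = 0.8247 * 3.666667 = 3.0239 kg_CO2/kg_fuel


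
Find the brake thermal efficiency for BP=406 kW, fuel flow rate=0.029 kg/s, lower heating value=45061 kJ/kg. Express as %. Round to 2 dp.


eta_BTE = (BP / (mf * LHV)) * 100
Denominator = 0.029 * 45061 = 1306.7690 kW
eta_BTE = (406 / 1306.7690) * 100 = 31.07%


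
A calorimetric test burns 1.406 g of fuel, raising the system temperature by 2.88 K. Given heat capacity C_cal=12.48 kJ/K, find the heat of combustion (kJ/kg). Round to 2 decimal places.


Hc = C_cal * delta_T / m_fuel
Q_released = 12.48 * 2.88 = 35.9424 kJ
m_fuel = 1.406 g = 1.406/1000 kg = 0.001406 kg
Hc = 35.9424 / 0.001406 = 25563.58 kJ/kg


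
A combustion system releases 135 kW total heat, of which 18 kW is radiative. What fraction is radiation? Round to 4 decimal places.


f_rad = Q_rad / Q_total
f_rad = 18 / 135 = 0.1333


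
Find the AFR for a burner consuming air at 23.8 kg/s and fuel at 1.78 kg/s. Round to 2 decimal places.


AFR = m_air / m_fuel
AFR = 23.8 / 1.78 = 13.37


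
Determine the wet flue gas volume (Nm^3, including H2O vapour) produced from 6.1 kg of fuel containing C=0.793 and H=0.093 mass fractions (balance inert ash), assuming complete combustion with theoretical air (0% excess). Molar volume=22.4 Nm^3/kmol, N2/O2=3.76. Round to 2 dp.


Per kg fuel: CO2 = (C/12 kmol)*22.4 = (0.793/12)*22.4 = 1.48027 Nm^3
Per kg fuel: H2O = (H/2 kmol)*22.4 = (0.093/2)*22.4 = 1.04160 Nm^3
O2 needed per kg fuel = C/12 + H/4 = 0.793/12 + 0.093/4 = 0.08933333 kmol
Per kg fuel: N2 = O2*3.76*22.4 = 0.08933333*3.76*22.4 = 7.52401 Nm^3
Total per kg = 1.48027 + 1.04160 + 7.52401 = 10.04588 Nm^3
Total = 10.04588 * 6.1 = 61.28 Nm^3


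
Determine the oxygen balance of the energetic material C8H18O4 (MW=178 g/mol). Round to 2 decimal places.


OB = -1600 * (2C + H/2 - O) / MW
Inner = 2*8 + 18/2 - 4 = 21.00
OB = -1600 * 21.00 / 178 = -188.76%


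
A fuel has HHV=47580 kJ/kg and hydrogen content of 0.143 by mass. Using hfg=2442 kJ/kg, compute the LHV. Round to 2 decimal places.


LHV = HHV - hfg * 9 * H
Water correction = 2442 * 9 * 0.143 = 3142.854 kJ/kg
LHV = 47580 - 3142.854 = 44437.15 kJ/kg


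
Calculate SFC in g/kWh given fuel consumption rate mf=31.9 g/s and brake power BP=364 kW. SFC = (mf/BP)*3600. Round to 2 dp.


SFC = (mf / BP) * 3600
Rate = 31.9 / 364 = 0.087637 g/(s*kW)
SFC = 0.087637 * 3600 = 315.49 g/kWh


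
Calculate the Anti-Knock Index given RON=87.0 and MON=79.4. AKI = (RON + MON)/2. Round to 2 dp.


AKI = (RON + MON) / 2
AKI = (87.0 + 79.4) / 2
AKI = 166.4 / 2 = 83.20


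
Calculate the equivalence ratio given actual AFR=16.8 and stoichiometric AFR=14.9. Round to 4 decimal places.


phi = AFR_stoich / AFR_actual
phi = 14.9 / 16.8 = 0.8869


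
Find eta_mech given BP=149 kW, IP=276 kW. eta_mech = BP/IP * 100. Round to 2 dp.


eta_mech = (BP / IP) * 100
Ratio = 149 / 276 = 0.5399
eta_mech = 0.5399 * 100 = 53.99%


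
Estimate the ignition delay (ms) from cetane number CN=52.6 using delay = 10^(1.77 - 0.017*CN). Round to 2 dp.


delay = 10^(1.77 - 0.017*CN)
Exponent = 1.77 - 0.017*52.6 = 0.8758
delay = 10^0.8758 = 7.51 ms


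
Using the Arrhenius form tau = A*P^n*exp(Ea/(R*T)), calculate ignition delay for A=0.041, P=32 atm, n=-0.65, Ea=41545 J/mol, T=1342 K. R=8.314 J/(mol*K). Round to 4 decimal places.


tau = A * P^n * exp(Ea/(R*T))
P^n = 32^(-0.65) = 0.10511205
Ea/(R*T) = 41545/(8.314*1342) = 3.723542
exp(Ea/(R*T)) = 41.410801
tau = 0.041 * 0.10511205 * 41.410801 = 0.1785 ms


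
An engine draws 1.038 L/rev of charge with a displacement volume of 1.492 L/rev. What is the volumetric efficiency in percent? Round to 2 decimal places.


eta_v = (V_actual / V_disp) * 100
Ratio = 1.038 / 1.492 = 0.6957
eta_v = 0.6957 * 100 = 69.57%


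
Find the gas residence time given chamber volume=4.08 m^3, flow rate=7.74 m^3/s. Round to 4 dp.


tau = V / Q_flow
tau = 4.08 / 7.74 = 0.5271 s


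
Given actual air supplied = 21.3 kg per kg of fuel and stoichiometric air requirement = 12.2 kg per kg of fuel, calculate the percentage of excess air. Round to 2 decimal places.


Excess air = actual - stoichiometric = 21.3 - 12.2 = 9.10 kg/kg fuel
Excess air % = (excess / stoich) * 100 = (9.10 / 12.2) * 100 = 74.59%


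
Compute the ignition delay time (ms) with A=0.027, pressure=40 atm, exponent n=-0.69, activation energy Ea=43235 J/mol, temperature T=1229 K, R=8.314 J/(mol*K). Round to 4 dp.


tau = A * P^n * exp(Ea/(R*T))
P^n = 40^(-0.69) = 0.07844741
Ea/(R*T) = 43235/(8.314*1229) = 4.231297
exp(Ea/(R*T)) = 68.806450
tau = 0.027 * 0.07844741 * 68.806450 = 0.1457 ms


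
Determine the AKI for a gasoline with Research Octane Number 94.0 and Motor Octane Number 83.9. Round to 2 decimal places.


AKI = (RON + MON) / 2
AKI = (94.0 + 83.9) / 2
AKI = 177.9 / 2 = 88.95


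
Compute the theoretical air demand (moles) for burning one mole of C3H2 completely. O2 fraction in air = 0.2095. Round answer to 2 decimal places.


Balanced combustion: C3H2 + 3.5 O2 -> 3 CO2 + 1 H2O
O2 needed = C + H/4 = 3 + 2/4 = 3.50 moles
Air moles = O2 / 0.2095 = 3.50 / 0.2095 = 16.71 moles air


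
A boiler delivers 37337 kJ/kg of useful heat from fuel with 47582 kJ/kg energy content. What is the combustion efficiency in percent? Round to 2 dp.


Efficiency = (Q_useful / Q_fuel) * 100
Efficiency = (37337 / 47582) * 100
Efficiency = 0.7847 * 100 = 78.47%


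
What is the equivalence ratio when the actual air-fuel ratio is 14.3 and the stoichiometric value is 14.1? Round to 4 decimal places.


phi = AFR_stoich / AFR_actual
phi = 14.1 / 14.3 = 0.9860


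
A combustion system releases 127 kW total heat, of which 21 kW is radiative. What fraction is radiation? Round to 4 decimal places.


f_rad = Q_rad / Q_total
f_rad = 21 / 127 = 0.1654


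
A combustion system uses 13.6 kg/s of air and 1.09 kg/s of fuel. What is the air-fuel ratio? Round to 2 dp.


AFR = m_air / m_fuel
AFR = 13.6 / 1.09 = 12.48


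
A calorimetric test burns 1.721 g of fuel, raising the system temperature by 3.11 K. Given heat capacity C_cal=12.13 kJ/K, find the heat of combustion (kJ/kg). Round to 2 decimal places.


Hc = C_cal * delta_T / m_fuel
Q_released = 12.13 * 3.11 = 37.7243 kJ
m_fuel = 1.721 g = 1.721/1000 kg = 0.001721 kg
Hc = 37.7243 / 0.001721 = 21919.99 kJ/kg


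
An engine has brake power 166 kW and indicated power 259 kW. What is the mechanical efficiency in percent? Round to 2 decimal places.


eta_mech = (BP / IP) * 100
Ratio = 166 / 259 = 0.6409
eta_mech = 0.6409 * 100 = 64.09%


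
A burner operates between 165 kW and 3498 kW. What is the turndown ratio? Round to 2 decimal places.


TDR = Q_max / Q_min
TDR = 3498 / 165 = 21.20


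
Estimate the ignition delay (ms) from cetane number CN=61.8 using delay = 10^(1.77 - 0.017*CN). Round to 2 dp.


delay = 10^(1.77 - 0.017*CN)
Exponent = 1.77 - 0.017*61.8 = 0.7194
delay = 10^0.7194 = 5.24 ms


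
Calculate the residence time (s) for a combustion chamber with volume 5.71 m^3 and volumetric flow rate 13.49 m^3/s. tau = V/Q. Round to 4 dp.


tau = V / Q_flow
tau = 5.71 / 13.49 = 0.4233 s


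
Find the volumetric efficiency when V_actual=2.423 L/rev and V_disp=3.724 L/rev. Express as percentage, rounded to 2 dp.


eta_v = (V_actual / V_disp) * 100
Ratio = 2.423 / 3.724 = 0.6506
eta_v = 0.6506 * 100 = 65.06%


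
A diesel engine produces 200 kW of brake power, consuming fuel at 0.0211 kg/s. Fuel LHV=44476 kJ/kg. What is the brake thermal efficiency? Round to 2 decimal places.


eta_BTE = (BP / (mf * LHV)) * 100
Denominator = 0.0211 * 44476 = 938.4436 kW
eta_BTE = (200 / 938.4436) * 100 = 21.31%


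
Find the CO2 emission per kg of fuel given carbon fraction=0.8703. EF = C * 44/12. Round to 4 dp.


EF = C_frac * (M_CO2 / M_C)
EF = 0.8703 * (44/12)
EF = 0.8703 * 3.666667 = 3.1911 kg_CO2/kg_fuel


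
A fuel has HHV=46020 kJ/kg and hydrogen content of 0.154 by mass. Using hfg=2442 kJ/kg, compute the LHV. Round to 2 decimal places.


LHV = HHV - hfg * 9 * H
Water correction = 2442 * 9 * 0.154 = 3384.612 kJ/kg
LHV = 46020 - 3384.612 = 42635.39 kJ/kg


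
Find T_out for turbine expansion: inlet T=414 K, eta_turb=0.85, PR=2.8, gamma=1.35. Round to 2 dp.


T_out = T_in * (1 - eta * (1 - PR^(-(gamma-1)/gamma)))
Exponent = -(1.35-1)/1.35 = -0.25925926
PR^exp = 2.8^(-0.25925926) = 0.76572026
Factor = 1 - 0.85*(1 - 0.76572026) = 0.80086222
T_out = 414 * 0.80086222 = 331.56 K


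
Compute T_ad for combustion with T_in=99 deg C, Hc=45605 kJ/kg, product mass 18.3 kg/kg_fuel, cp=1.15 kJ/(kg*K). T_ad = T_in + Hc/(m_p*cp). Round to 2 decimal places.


T_ad = T_in + Hc / (m_p * cp)
Denominator = 18.3 * 1.15 = 21.0450
Temperature rise = 45605 / 21.0450 = 2167.02 K
T_ad = 99 + 2167.02 = 2266.02 deg C


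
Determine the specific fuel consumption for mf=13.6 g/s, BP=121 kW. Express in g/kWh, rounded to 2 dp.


SFC = (mf / BP) * 3600
Rate = 13.6 / 121 = 0.112397 g/(s*kW)
SFC = 0.112397 * 3600 = 404.63 g/kWh


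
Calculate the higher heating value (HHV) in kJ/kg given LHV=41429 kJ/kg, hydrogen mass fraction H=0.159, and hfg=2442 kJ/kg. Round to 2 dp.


HHV = LHV + hfg * 9 * H
Water addition = 2442 * 9 * 0.159 = 3494.502 kJ/kg
HHV = 41429 + 3494.502 = 44923.50 kJ/kg


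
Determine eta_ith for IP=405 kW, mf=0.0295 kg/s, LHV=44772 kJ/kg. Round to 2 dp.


eta_ith = (IP / (mf * LHV)) * 100
Denominator = 0.0295 * 44772 = 1320.7740 kW
eta_ith = (405 / 1320.7740) * 100 = 30.66%


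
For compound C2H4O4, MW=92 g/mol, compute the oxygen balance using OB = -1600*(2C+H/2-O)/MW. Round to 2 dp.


OB = -1600 * (2C + H/2 - O) / MW
Inner = 2*2 + 4/2 - 4 = 2.00
OB = -1600 * 2.00 / 92 = -34.78%


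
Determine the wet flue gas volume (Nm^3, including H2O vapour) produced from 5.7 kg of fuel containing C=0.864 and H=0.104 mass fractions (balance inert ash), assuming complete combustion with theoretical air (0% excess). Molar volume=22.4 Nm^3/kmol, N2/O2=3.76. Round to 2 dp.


Per kg fuel: CO2 = (C/12 kmol)*22.4 = (0.864/12)*22.4 = 1.61280 Nm^3
Per kg fuel: H2O = (H/2 kmol)*22.4 = (0.104/2)*22.4 = 1.16480 Nm^3
O2 needed per kg fuel = C/12 + H/4 = 0.864/12 + 0.104/4 = 0.09800000 kmol
Per kg fuel: N2 = O2*3.76*22.4 = 0.09800000*3.76*22.4 = 8.25395 Nm^3
Total per kg = 1.61280 + 1.16480 + 8.25395 = 11.03155 Nm^3
Total = 11.03155 * 5.7 = 62.88 Nm^3


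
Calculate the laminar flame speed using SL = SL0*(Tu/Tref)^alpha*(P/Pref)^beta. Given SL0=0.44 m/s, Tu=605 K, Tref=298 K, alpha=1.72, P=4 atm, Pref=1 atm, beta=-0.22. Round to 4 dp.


SL = SL0 * (Tu/Tref)^alpha * (P/Pref)^beta
T ratio = 605/298 = 2.03020134
(T ratio)^alpha = 2.03020134^1.72 = 3.380394
(P/Pref)^beta = 4^(-0.22) = 0.737135
SL = 0.44 * 3.380394 * 0.737135 = 1.0964 m/s


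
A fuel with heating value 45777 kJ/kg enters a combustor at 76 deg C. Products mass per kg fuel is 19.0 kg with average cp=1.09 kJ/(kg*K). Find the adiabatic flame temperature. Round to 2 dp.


T_ad = T_in + Hc / (m_p * cp)
Denominator = 19.0 * 1.09 = 20.7100
Temperature rise = 45777 / 20.7100 = 2210.38 K
T_ad = 76 + 2210.38 = 2286.38 deg C


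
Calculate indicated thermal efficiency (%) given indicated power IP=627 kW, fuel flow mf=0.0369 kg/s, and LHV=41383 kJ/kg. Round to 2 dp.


eta_ith = (IP / (mf * LHV)) * 100
Denominator = 0.0369 * 41383 = 1527.0327 kW
eta_ith = (627 / 1527.0327) * 100 = 41.06%


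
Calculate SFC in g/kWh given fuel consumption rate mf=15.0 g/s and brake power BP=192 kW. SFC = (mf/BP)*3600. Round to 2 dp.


SFC = (mf / BP) * 3600
Rate = 15.0 / 192 = 0.078125 g/(s*kW)
SFC = 0.078125 * 3600 = 281.25 g/kWh


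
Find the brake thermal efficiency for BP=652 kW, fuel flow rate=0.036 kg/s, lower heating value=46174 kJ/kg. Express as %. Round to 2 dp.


eta_BTE = (BP / (mf * LHV)) * 100
Denominator = 0.036 * 46174 = 1662.2640 kW
eta_BTE = (652 / 1662.2640) * 100 = 39.22%


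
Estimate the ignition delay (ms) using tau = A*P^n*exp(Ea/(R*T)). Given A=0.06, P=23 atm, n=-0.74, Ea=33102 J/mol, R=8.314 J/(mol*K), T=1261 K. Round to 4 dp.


tau = A * P^n * exp(Ea/(R*T))
P^n = 23^(-0.74) = 0.09824748
Ea/(R*T) = 33102/(8.314*1261) = 3.157397
exp(Ea/(R*T)) = 23.509310
tau = 0.06 * 0.09824748 * 23.509310 = 0.1386 ms


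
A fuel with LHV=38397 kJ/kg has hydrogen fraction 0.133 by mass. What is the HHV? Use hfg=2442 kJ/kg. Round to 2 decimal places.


HHV = LHV + hfg * 9 * H
Water addition = 2442 * 9 * 0.133 = 2923.074 kJ/kg
HHV = 38397 + 2923.074 = 41320.07 kJ/kg


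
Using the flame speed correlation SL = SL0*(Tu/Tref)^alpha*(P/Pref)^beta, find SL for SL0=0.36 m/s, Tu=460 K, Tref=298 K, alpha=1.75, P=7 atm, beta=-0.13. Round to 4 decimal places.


SL = SL0 * (Tu/Tref)^alpha * (P/Pref)^beta
T ratio = 460/298 = 1.54362416
(T ratio)^alpha = 1.54362416^1.75 = 2.137705
(P/Pref)^beta = 7^(-0.13) = 0.776492
SL = 0.36 * 2.137705 * 0.776492 = 0.5976 m/s


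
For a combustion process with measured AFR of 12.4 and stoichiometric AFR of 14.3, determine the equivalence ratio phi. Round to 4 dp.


phi = AFR_stoich / AFR_actual
phi = 14.3 / 12.4 = 1.1532


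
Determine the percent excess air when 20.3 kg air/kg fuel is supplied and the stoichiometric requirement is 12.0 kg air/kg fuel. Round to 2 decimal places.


Excess air = actual - stoichiometric = 20.3 - 12.0 = 8.30 kg/kg fuel
Excess air % = (excess / stoich) * 100 = (8.30 / 12.0) * 100 = 69.17%


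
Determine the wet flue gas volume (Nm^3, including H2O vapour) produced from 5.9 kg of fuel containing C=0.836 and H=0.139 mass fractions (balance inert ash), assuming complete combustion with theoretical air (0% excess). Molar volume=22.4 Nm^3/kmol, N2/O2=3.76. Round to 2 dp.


Per kg fuel: CO2 = (C/12 kmol)*22.4 = (0.836/12)*22.4 = 1.56053 Nm^3
Per kg fuel: H2O = (H/2 kmol)*22.4 = (0.139/2)*22.4 = 1.55680 Nm^3
O2 needed per kg fuel = C/12 + H/4 = 0.836/12 + 0.139/4 = 0.10441667 kmol
Per kg fuel: N2 = O2*3.76*22.4 = 0.10441667*3.76*22.4 = 8.79439 Nm^3
Total per kg = 1.56053 + 1.55680 + 8.79439 = 11.91172 Nm^3
Total = 11.91172 * 5.9 = 70.28 Nm^3


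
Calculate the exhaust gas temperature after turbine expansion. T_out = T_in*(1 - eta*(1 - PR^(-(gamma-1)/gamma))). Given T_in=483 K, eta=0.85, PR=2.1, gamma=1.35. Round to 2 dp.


T_out = T_in * (1 - eta * (1 - PR^(-(gamma-1)/gamma)))
Exponent = -(1.35-1)/1.35 = -0.25925926
PR^exp = 2.1^(-0.25925926) = 0.82501466
Factor = 1 - 0.85*(1 - 0.82501466) = 0.85126246
T_out = 483 * 0.85126246 = 411.16 K


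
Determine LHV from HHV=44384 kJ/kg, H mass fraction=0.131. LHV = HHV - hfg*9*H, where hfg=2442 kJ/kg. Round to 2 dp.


LHV = HHV - hfg * 9 * H
Water correction = 2442 * 9 * 0.131 = 2879.118 kJ/kg
LHV = 44384 - 2879.118 = 41504.88 kJ/kg


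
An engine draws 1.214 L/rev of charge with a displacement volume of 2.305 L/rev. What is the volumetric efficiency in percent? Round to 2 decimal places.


eta_v = (V_actual / V_disp) * 100
Ratio = 1.214 / 2.305 = 0.5267
eta_v = 0.5267 * 100 = 52.67%


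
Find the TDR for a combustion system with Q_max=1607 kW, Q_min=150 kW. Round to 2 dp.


TDR = Q_max / Q_min
TDR = 1607 / 150 = 10.71


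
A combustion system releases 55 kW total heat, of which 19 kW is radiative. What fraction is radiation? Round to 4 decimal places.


f_rad = Q_rad / Q_total
f_rad = 19 / 55 = 0.3455


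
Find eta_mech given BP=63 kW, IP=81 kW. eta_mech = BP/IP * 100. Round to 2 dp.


eta_mech = (BP / IP) * 100
Ratio = 63 / 81 = 0.7778
eta_mech = 0.7778 * 100 = 77.78%


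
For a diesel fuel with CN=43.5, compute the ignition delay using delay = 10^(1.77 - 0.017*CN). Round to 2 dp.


delay = 10^(1.77 - 0.017*CN)
Exponent = 1.77 - 0.017*43.5 = 1.0305
delay = 10^1.0305 = 10.73 ms


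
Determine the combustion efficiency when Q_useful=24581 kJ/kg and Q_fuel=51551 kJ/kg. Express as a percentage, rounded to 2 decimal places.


Efficiency = (Q_useful / Q_fuel) * 100
Efficiency = (24581 / 51551) * 100
Efficiency = 0.4768 * 100 = 47.68%


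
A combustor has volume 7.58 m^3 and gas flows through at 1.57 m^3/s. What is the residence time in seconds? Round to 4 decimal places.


tau = V / Q_flow
tau = 7.58 / 1.57 = 4.8280 s


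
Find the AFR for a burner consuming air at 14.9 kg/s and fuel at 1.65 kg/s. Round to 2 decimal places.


AFR = m_air / m_fuel
AFR = 14.9 / 1.65 = 9.03
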